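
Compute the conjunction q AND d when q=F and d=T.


Conjunction is true only when both operands are true.
Substitute: q=F, d=T.
F AND T evaluates to F.

F


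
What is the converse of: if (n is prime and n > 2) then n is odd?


The converse of (P → Q) is (Q → P). It is not in general equivalent to the original.
Here P = '(n is prime and n > 2)' and Q = 'n is odd'.

If n is odd, then (n is prime and n > 2).


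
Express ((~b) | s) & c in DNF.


Step 1: Distribute ∧ over ∨: ((¬b) ∨ s) ∧ c = ((¬b) ∧ c) ∨ (s ∧ c).

((~b) & c) | (s & c)


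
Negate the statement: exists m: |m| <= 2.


¬(forall x: φ) = exists x: ¬φ, and ¬(exists x: φ) = forall x: ¬φ.
Apply to the existential statement.

forall m: ~(|m| <= 2)


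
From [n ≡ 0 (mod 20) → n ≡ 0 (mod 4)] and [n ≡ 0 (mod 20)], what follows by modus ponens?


Modus ponens: from (P → Q) and P, infer Q.
P = 'n ≡ 0 (mod 20)' is asserted, and P → Q holds, so Q follows.

n ≡ 0 (mod 4).


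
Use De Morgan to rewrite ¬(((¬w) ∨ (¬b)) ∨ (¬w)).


De Morgan: the negation of a disjunction is the conjunction of the negations.
Distribute ¬ across ∨, flipping it to ∧, and negate each literal.

(w ∧ b) ∧ w


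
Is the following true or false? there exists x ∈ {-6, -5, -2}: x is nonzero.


Evaluate the predicate on each element: -6:T, -5:T, -2:T.
Witness x = -6 satisfies the predicate.

T


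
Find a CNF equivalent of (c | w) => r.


Step 1: Rewrite as ¬(c ∨ w) ∨ r = (¬c ∧ ¬w) ∨ r.
Step 2: Distribute ∨ over ∧.

((~c) | r) & ((~w) | r)


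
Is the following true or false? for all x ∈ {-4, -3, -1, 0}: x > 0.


Evaluate the predicate on each element: -4:F, -3:F, -1:F, 0:F.
Counterexample x = -4 fails the predicate.

F


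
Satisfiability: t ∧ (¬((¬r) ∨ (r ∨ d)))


Check all 8 assignments over {d, r, t}:
d | r | t | φ
-------------
F | F | F | F
T | F | F | F
F | T | F | F
T | T | F | F
F | F | T | F
T | F | T | F
F | T | T | F
T | T | T | F
No assignment makes the formula true.

Unsatisfiable.


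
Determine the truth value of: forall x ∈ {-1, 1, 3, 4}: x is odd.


Evaluate the predicate on each element: -1:True, 1:True, 3:True, 4:False.
Counterexample x = 4 fails the predicate.

False


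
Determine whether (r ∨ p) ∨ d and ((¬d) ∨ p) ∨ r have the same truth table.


Compare truth tables:
d | p | r | φ | ψ
-----------------
F | F | F | F | T
T | F | F | T | F
F | T | F | T | T
T | T | F | T | T
F | F | T | T | T
T | F | T | T | T
F | T | T | T | T
T | T | T | T | T
They differ at row 1 (d=F, p=F, r=F): φ=F but ψ=T.

No, they are not logically equivalent.


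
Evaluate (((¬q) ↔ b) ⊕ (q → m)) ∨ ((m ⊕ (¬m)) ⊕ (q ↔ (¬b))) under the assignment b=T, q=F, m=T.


Substitute b=T, q=F, m=T:
¬q = T
(¬q) ↔ b = T ↔ T = T
q → m = F → T = T
((¬q) ↔ b) ⊕ (q → m) = T ⊕ T = F
¬m = F
m ⊕ (¬m) = T ⊕ F = T
¬b = F
q ↔ (¬b) = F ↔ F = T
(m ⊕ (¬m)) ⊕ (q ↔ (¬b)) = T ⊕ T = F
(((¬q) ↔ b) ⊕ (q → m)) ∨ ((m ⊕ (¬m)) ⊕ (q ↔ (¬b))) = F ∨ F = F

F


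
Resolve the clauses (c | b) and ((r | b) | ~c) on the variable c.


The clauses contain complementary literals c and ~c.
Resolution eliminates this pair and disjoins the remaining literals (merging duplicates).

(b | r)


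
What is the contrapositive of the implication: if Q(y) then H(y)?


The contrapositive of (P → Q) is (¬Q → ¬P); it is logically equivalent to the original.
Here P = 'Q(y)' and Q = 'H(y)'.

If not (H(y)), then not (Q(y)).


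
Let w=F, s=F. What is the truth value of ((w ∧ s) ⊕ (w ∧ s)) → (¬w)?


Substitute w=F, s=F:
w ∧ s = F ∧ F = F
w ∧ s = F ∧ F = F
(w ∧ s) ⊕ (w ∧ s) = F ⊕ F = F
¬w = T
((w ∧ s) ⊕ (w ∧ s)) → (¬w) = F → T = T

T


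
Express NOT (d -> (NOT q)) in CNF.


Step 1: Rewrite d → (¬q) as ¬d ∨ (¬q).
Step 2: Negate: ¬(¬d ∨ (¬q)) = d ∧ ¬(¬q) (De Morgan + double negation).
Step 3: Eliminate any double negations (¬¬X = X).

d AND q


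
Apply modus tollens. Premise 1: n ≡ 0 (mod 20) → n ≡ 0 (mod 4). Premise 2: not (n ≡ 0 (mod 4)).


Modus tollens: from (P → Q) and ¬Q, infer ¬P.
Q = 'n ≡ 0 (mod 4)' is denied; since P → Q, P must also fail.

Not (n ≡ 0 (mod 20)).


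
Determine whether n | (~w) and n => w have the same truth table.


Compare truth tables:
n | w | φ | ψ
-------------
False | False | True | True
True | False | True | False
False | True | False | True
True | True | True | True
They differ at row 2 (n=True, w=False): φ=True but ψ=False.

No, they are not logically equivalent.


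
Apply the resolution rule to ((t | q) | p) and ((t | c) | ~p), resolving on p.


The clauses contain complementary literals p and ~p.
Resolution eliminates this pair and disjoins the remaining literals (merging duplicates).

((q | t) | c)


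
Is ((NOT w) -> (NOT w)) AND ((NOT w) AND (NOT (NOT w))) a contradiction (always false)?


Truth table over {w}:
w | φ
-----
F | F
T | F
Every row is false.

Yes, it is a contradiction.


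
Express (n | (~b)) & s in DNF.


Step 1: Distribute ∧ over ∨: (n ∨ (¬b)) ∧ s = (n ∧ s) ∨ ((¬b) ∧ s).

(n & s) | ((~b) & s)


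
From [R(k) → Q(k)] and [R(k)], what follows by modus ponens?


Modus ponens: from (P → Q) and P, infer Q.
P = 'R(k)' is asserted, and P → Q holds, so Q follows.

Q(k).


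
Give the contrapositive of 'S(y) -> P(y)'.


The contrapositive of (P → Q) is (¬Q → ¬P); it is logically equivalent to the original.
Here P = 'S(y)' and Q = 'P(y)'.

If not (P(y)), then not (S(y)).


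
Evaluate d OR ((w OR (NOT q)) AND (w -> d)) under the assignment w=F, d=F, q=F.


Substitute w=F, d=F, q=F:
NOT q = T
w OR (NOT q) = F OR T = T
w -> d = F -> F = T
(w OR (NOT q)) AND (w -> d) = T AND T = T
d OR ((w OR (NOT q)) AND (w -> d)) = F OR T = T

T


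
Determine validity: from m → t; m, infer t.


This matches the form of modus ponens: the conclusion follows in every model of the premises.

Valid.


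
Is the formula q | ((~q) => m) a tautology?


Build the truth table over {m, q}:
m | q | φ
---------
False | False | False
True | False | True
False | True | True
True | True | True
Counterexample at row 1: with m=False, q=False, the formula is False.

No, it is not a tautology.


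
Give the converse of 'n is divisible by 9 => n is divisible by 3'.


The converse of (P → Q) is (Q → P). It is not in general equivalent to the original.
Here P = 'n is divisible by 9' and Q = 'n is divisible by 3'.

If n is divisible by 3, then n is divisible by 9.


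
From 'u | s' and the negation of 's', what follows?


Disjunctive syllogism: from (P ∨ Q) and ¬P, infer Q.
One disjunct, 's', is ruled out; the other must hold.

u


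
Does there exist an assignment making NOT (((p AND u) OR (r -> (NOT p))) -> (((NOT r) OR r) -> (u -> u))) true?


Check all 8 assignments over {p, r, u}:
p | r | u | φ
-------------
F | F | F | F
T | F | F | F
F | T | F | F
T | T | F | F
F | F | T | F
T | F | T | F
F | T | T | F
T | T | T | F
No assignment makes the formula true.

Unsatisfiable.


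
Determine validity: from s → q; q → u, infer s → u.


This matches the form of hypothetical syllogism: the conclusion follows in every model of the premises.

Valid.


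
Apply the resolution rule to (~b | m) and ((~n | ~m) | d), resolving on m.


The clauses contain complementary literals m and ~m.
Resolution eliminates this pair and disjoins the remaining literals (merging duplicates).

((~b | ~n) | d)


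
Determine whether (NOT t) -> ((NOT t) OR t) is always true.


Build the truth table over {t}:
t | φ
-----
F | T
T | T
Every row evaluates to true.

Yes, it is a tautology.


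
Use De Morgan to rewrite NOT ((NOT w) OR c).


De Morgan: the negation of a disjunction is the conjunction of the negations.
Distribute NOT across OR, flipping it to AND, and negate each literal.

w AND (NOT c)


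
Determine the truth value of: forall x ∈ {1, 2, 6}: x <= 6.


Evaluate the predicate on each element: 1:True, 2:True, 6:True.
Every element satisfies the predicate.

True


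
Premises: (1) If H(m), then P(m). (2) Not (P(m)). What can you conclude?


Modus tollens: from (P → Q) and ¬Q, infer ¬P.
Q = 'P(m)' is denied; since P → Q, P must also fail.

Not (H(m)).


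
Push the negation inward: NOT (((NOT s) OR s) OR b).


De Morgan: the negation of a disjunction is the conjunction of the negations.
Distribute NOT across OR, flipping it to AND, and negate each literal.

(s AND (NOT s)) AND (NOT b)


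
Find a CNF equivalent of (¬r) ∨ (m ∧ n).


Step 1: Distribute ∨ over ∧: (¬r) ∨ (m ∧ n) = ((¬r) ∨ m) ∧ ((¬r) ∨ n).

((¬r) ∨ m) ∧ ((¬r) ∨ n)


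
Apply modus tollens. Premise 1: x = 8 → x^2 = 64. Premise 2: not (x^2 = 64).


Modus tollens: from (P → Q) and ¬Q, infer ¬P.
Q = 'x^2 = 64' is denied; since P → Q, P must also fail.

Not (x = 8).


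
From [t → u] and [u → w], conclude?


Hypothetical syllogism: from (P → Q) and (Q → R), infer (P → R).
Chain the two implications through the shared middle term 'u'.

t → w


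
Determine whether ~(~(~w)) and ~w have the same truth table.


Compare truth tables:
w | φ | ψ
---------
False | True | True
True | False | False
The columns φ and ψ agree on every row.

Yes, they are logically equivalent.


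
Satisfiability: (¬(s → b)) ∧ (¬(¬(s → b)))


Check all 4 assignments over {b, s}:
b | s | φ
---------
F | F | F
T | F | F
F | T | F
T | T | F
No assignment makes the formula true.

Unsatisfiable.


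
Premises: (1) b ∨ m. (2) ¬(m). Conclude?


Disjunctive syllogism: from (P ∨ Q) and ¬P, infer Q.
One disjunct, 'm', is ruled out; the other must hold.

b


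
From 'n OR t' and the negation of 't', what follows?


Disjunctive syllogism: from (P ∨ Q) and ¬P, infer Q.
One disjunct, 't', is ruled out; the other must hold.

n


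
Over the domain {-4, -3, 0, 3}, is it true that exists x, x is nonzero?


Evaluate the predicate on each element: -4:True, -3:True, 0:False, 3:True.
Witness x = -4 satisfies the predicate.

True


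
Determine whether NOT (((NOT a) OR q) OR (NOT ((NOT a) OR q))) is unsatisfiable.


Truth table over {a, q}:
a | q | φ
---------
F | F | F
T | F | F
F | T | F
T | T | F
Every row is false.

Yes, it is a contradiction.


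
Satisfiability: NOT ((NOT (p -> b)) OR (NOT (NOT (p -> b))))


Check all 4 assignments over {b, p}:
b | p | φ
---------
F | F | F
T | F | F
F | T | F
T | T | F
No assignment makes the formula true.

Unsatisfiable.


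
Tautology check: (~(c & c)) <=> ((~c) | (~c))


Build the truth table over {c}:
c | φ
-----
False | True
True | True
Every row evaluates to true.

Yes, it is a tautology.


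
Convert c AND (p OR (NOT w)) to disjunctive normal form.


Step 1: Distribute ∧ over ∨: c ∧ (p ∨ (¬w)) = (c ∧ p) ∨ (c ∧ (¬w)).

(c AND p) OR (c AND (NOT w))


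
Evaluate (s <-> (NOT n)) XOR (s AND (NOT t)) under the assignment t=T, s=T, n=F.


Substitute t=T, s=T, n=F:
NOT n = T
s <-> (NOT n) = T <-> T = T
NOT t = F
s AND (NOT t) = T AND F = F
(s <-> (NOT n)) XOR (s AND (NOT t)) = T XOR F = T

T


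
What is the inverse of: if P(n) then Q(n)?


The inverse of (P → Q) is (¬P → ¬Q). It is equivalent to the converse, not to the original.
Here P = 'P(n)' and Q = 'Q(n)'.

If not (P(n)), then not (Q(n)).


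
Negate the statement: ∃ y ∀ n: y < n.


Negation flips each quantifier (∀↔∃) and negates the inner predicate.
¬(∃ y ∀ n: φ) = ∀ y ∃ n: ¬φ.

∀ y ∃ n: ¬(y < n)


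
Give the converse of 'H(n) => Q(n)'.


The converse of (P → Q) is (Q → P). It is not in general equivalent to the original.
Here P = 'H(n)' and Q = 'Q(n)'.

If Q(n), then H(n).


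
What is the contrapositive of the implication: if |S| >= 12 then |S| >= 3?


The contrapositive of (P → Q) is (¬Q → ¬P); it is logically equivalent to the original.
Here P = '|S| >= 12' and Q = '|S| >= 3'.

If not (|S| >= 3), then not (|S| >= 12).


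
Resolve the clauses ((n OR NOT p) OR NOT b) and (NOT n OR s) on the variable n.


The clauses contain complementary literals n and NOTn.
Resolution eliminates this pair and disjoins the remaining literals (merging duplicates).

((NOT p OR NOT b) OR s)


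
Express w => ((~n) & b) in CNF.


Step 1: Rewrite w → ((¬n) ∧ b) as ¬w ∨ ((¬n) ∧ b).
Step 2: Distribute ∨ over ∧.

((~w) | (~n)) & ((~w) | b)


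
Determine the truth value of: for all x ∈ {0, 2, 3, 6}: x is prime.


Evaluate the predicate on each element: 0:F, 2:T, 3:T, 6:F.
Counterexample x = 0 fails the predicate.

F


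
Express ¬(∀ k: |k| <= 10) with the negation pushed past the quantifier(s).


¬(∀ x: φ) = ∃ x: ¬φ, and ¬(∃ x: φ) = ∀ x: ¬φ.
Apply to the universal statement.

∃ k: ¬(|k| <= 10)


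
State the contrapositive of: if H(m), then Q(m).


The contrapositive of (P → Q) is (¬Q → ¬P); it is logically equivalent to the original.
Here P = 'H(m)' and Q = 'Q(m)'.

If not (Q(m)), then not (H(m)).


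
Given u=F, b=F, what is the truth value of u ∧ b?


Conjunction is true only when both operands are true.
Substitute: u=F, b=F.
F ∧ F evaluates to F.

F


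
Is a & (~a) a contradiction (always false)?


Truth table over {a}:
a | φ
-----
False | False
True | False
Every row is false.

Yes, it is a contradiction.


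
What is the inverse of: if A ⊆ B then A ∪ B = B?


The inverse of (P → Q) is (¬P → ¬Q). It is equivalent to the converse, not to the original.
Here P = 'A ⊆ B' and Q = 'A ∪ B = B'.

If not (A ⊆ B), then not (A ∪ B = B).


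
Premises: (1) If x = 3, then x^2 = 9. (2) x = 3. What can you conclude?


Modus ponens: from (P → Q) and P, infer Q.
P = 'x = 3' is asserted, and P → Q holds, so Q follows.

x^2 = 9.


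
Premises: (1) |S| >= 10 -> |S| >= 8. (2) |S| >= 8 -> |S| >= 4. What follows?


Hypothetical syllogism: from (P → Q) and (Q → R), infer (P → R).
Chain the two implications through the shared middle term '|S| >= 8'.

|S| >= 10 -> |S| >= 4


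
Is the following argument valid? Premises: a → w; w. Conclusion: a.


This is affirming the consequent (fallacy). There exist truth assignments where the premises are all true but the conclusion is false.

Invalid.


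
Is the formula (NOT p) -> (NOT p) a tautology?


Build the truth table over {p}:
p | φ
-----
F | T
T | T
Every row evaluates to true.

Yes, it is a tautology.


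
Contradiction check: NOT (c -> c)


Truth table over {c}:
c | φ
-----
F | F
T | F
Every row is false.

Yes, it is a contradiction.


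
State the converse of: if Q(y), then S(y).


The converse of (P → Q) is (Q → P). It is not in general equivalent to the original.
Here P = 'Q(y)' and Q = 'S(y)'.

If S(y), then Q(y).


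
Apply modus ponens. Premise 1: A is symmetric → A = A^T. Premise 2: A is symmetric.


Modus ponens: from (P → Q) and P, infer Q.
P = 'A is symmetric' is asserted, and P → Q holds, so Q follows.

A = A^T.


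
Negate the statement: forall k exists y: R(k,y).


Negation flips each quantifier (∀↔∃) and negates the inner predicate.
¬(forall k exists y: φ) = exists k forall y: ¬φ.

exists k forall y: ~(R(k,y))


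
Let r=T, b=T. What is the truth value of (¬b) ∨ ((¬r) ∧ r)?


Substitute r=T, b=T:
¬b = F
¬r = F
(¬r) ∧ r = F ∧ T = F
(¬b) ∨ ((¬r) ∧ r) = F ∨ F = F

F


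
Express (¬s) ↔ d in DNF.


Step 1: (¬s) ↔ d is true exactly when both agree: ((¬s) ∧ d) ∨ (¬(¬s) ∧ ¬d).
Step 2: Eliminate any double negations (¬¬X = X).

((¬s) ∧ d) ∨ (s ∧ (¬d))


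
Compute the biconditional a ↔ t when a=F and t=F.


Biconditional is true when both operands have the same truth value.
Substitute: a=F, t=F.
F ↔ F evaluates to T.

T


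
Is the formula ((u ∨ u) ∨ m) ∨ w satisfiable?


Search for a satisfying assignment over {m, u, w}.
Try m=T, u=F, w=F: the formula evaluates to T.
A satisfying assignment exists.

Satisfiable.


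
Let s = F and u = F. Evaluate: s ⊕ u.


Exclusive or is true when exactly one operand is true.
Substitute: s=F, u=F.
F ⊕ F evaluates to F.

F


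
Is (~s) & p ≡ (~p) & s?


Compare truth tables:
p | s | φ | ψ
-------------
False | False | False | False
True | False | True | False
False | True | False | True
True | True | False | False
They differ at row 2 (p=True, s=False): φ=True but ψ=False.

No, they are not logically equivalent.


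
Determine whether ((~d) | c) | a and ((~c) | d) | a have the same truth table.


Compare truth tables:
a | c | d | φ | ψ
-----------------
False | False | False | True | True
True | False | False | True | True
False | True | False | True | False
True | True | False | True | True
False | False | True | False | True
True | False | True | True | True
False | True | True | True | True
True | True | True | True | True
They differ at row 3 (a=False, c=True, d=False): φ=True but ψ=False.

No, they are not logically equivalent.


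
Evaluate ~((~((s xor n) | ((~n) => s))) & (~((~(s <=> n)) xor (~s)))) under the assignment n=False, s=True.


Substitute n=False, s=True:
… (earlier sub-steps elided)
(~n) => s = True => True = True
(s xor n) | ((~n) => s) = True | True = True
~((s xor n) | ((~n) => s)) = False
s <=> n = True <=> False = False
~(s <=> n) = True
~s = False
(~(s <=> n)) xor (~s) = True xor False = True
~((~(s <=> n)) xor (~s)) = False
(~((s xor n) | ((~n) => s))) & (~((~(s <=> n)) xor (~s))) = False & False = False
~((~((s xor n) | ((~n) => s))) & (~((~(s <=> n)) xor (~s)))) = True

True


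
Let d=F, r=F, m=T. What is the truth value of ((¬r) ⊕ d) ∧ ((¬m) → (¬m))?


Substitute d=F, r=F, m=T:
¬r = T
(¬r) ⊕ d = T ⊕ F = T
¬m = F
¬m = F
(¬m) → (¬m) = F → F = T
((¬r) ⊕ d) ∧ ((¬m) → (¬m)) = T ∧ T = T

T


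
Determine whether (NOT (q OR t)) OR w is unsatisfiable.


Truth table over {q, t, w}:
q | t | w | φ
-------------
F | F | F | T
T | F | F | F
F | T | F | F
T | T | F | F
F | F | T | T
T | F | T | T
F | T | T | T
T | T | T | T
Satisfying assignment at row 1: q=F, t=F, w=F gives T.

No, it is not a contradiction.


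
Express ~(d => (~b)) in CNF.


Step 1: Rewrite d → (¬b) as ¬d ∨ (¬b).
Step 2: Negate: ¬(¬d ∨ (¬b)) = d ∧ ¬(¬b) (De Morgan + double negation).
Step 3: Eliminate any double negations (¬¬X = X).

d & b


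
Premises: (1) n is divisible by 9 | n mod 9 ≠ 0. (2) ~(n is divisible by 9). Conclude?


Disjunctive syllogism: from (P ∨ Q) and ¬P, infer Q.
One disjunct, 'n is divisible by 9', is ruled out; the other must hold.

n mod 9 ≠ 0


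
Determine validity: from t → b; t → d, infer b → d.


This is (no valid rule). There exist truth assignments where the premises are all true but the conclusion is false.

Invalid.


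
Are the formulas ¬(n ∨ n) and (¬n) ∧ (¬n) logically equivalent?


Compare truth tables:
n | φ | ψ
---------
F | T | T
T | F | F
The columns φ and ψ agree on every row.

Yes, they are logically equivalent.


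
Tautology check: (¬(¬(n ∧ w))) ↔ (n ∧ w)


Build the truth table over {n, w}:
n | w | φ
---------
F | F | T
T | F | T
F | T | T
T | T | T
Every row evaluates to true.

Yes, it is a tautology.


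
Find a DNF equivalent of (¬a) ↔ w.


Step 1: (¬a) ↔ w is true exactly when both agree: ((¬a) ∧ w) ∨ (¬(¬a) ∧ ¬w).
Step 2: Eliminate any double negations (¬¬X = X).

((¬a) ∧ w) ∨ (a ∧ (¬w))


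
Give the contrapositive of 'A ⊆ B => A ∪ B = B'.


The contrapositive of (P → Q) is (¬Q → ¬P); it is logically equivalent to the original.
Here P = 'A ⊆ B' and Q = 'A ∪ B = B'.

If not (A ∪ B = B), then not (A ⊆ B).


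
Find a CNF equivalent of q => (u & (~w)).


Step 1: Rewrite q → (u ∧ (¬w)) as ¬q ∨ (u ∧ (¬w)).
Step 2: Distribute ∨ over ∧.

((~q) | u) & ((~q) | (~w))


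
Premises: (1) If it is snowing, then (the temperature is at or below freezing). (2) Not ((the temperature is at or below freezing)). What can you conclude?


Modus tollens: from (P → Q) and ¬Q, infer ¬P.
Q = '(the temperature is at or below freezing)' is denied; since P → Q, P must also fail.

Not (it is snowing).


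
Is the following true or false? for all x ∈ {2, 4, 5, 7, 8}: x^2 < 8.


Evaluate the predicate on each element: 2:T, 4:F, 5:F, 7:F, 8:F.
Counterexample x = 4 fails the predicate.

F


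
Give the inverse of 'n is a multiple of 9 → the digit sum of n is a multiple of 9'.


The inverse of (P → Q) is (¬P → ¬Q). It is equivalent to the converse, not to the original.
Here P = 'n is a multiple of 9' and Q = 'the digit sum of n is a multiple of 9'.

If not (n is a multiple of 9), then not (the digit sum of n is a multiple of 9).


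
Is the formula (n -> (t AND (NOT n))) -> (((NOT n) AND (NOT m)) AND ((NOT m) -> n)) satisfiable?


Search for a satisfying assignment over {m, n, t}.
Try m=F, n=T, t=F: the formula evaluates to T.
A satisfying assignment exists.

Satisfiable.


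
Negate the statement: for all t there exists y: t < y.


Negation flips each quantifier (∀↔∃) and negates the inner predicate.
¬(for all t there exists y: φ) = there exists t for all y: ¬φ.

there exists t for all y: NOT(t < y)


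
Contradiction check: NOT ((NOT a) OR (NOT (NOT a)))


Truth table over {a}:
a | φ
-----
F | F
T | F
Every row is false.

Yes, it is a contradiction.


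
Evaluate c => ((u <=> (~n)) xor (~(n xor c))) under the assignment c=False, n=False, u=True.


Substitute c=False, n=False, u=True:
~n = True
u <=> (~n) = True <=> True = True
n xor c = False xor False = False
~(n xor c) = True
(u <=> (~n)) xor (~(n xor c)) = True xor True = False
c => ((u <=> (~n)) xor (~(n xor c))) = False => False = True

True


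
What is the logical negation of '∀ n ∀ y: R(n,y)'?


Negation flips each quantifier (∀↔∃) and negates the inner predicate.
¬(∀ n ∀ y: φ) = ∃ n ∃ y: ¬φ.

∃ n ∃ y: ¬(R(n,y))


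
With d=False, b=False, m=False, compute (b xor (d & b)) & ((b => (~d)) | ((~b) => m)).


Substitute d=False, b=False, m=False:
d & b = False & False = False
b xor (d & b) = False xor False = False
~d = True
b => (~d) = False => True = True
~b = True
(~b) => m = True => False = False
(b => (~d)) | ((~b) => m) = True | False = True
(b xor (d & b)) & ((b => (~d)) | ((~b) => m)) = False & True = False

False


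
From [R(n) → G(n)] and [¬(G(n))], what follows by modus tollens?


Modus tollens: from (P → Q) and ¬Q, infer ¬P.
Q = 'G(n)' is denied; since P → Q, P must also fail.

Not (R(n)).


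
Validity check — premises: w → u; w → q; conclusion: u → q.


This is (no valid rule). There exist truth assignments where the premises are all true but the conclusion is false.

Invalid.


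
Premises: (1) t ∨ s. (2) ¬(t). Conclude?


Disjunctive syllogism: from (P ∨ Q) and ¬P, infer Q.
One disjunct, 't', is ruled out; the other must hold.

s


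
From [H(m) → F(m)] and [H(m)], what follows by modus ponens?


Modus ponens: from (P → Q) and P, infer Q.
P = 'H(m)' is asserted, and P → Q holds, so Q follows.

F(m).


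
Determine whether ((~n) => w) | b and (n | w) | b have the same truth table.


Compare truth tables:
b | n | w | φ | ψ
-----------------
False | False | False | False | False
True | False | False | True | True
False | True | False | True | True
True | True | False | True | True
False | False | True | True | True
True | False | True | True | True
False | True | True | True | True
True | True | True | True | True
The columns φ and ψ agree on every row.

Yes, they are logically equivalent.


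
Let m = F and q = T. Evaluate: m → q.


Implication is false only when antecedent is true and consequent is false.
Substitute: m=F, q=T.
F → T evaluates to T.

T


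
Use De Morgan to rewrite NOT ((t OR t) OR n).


De Morgan: the negation of a disjunction is the conjunction of the negations.
Distribute NOT across OR, flipping it to AND, and negate each literal.

((NOT t) AND (NOT t)) AND (NOT n)


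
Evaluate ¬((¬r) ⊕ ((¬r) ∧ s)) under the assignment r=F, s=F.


Substitute r=F, s=F:
¬r = T
¬r = T
(¬r) ∧ s = T ∧ F = F
(¬r) ⊕ ((¬r) ∧ s) = T ⊕ F = T
¬((¬r) ⊕ ((¬r) ∧ s)) = F

F


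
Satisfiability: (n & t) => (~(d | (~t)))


Search for a satisfying assignment over {d, n, t}.
Try d=False, n=False, t=False: the formula evaluates to True.
A satisfying assignment exists.

Satisfiable.


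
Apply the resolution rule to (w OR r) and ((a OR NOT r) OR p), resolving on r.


The clauses contain complementary literals r and NOTr.
Resolution eliminates this pair and disjoins the remaining literals (merging duplicates).

((w OR a) OR p)


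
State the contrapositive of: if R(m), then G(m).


The contrapositive of (P → Q) is (¬Q → ¬P); it is logically equivalent to the original.
Here P = 'R(m)' and Q = 'G(m)'.

If not (G(m)), then not (R(m)).


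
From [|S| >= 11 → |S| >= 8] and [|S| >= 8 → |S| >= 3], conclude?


Hypothetical syllogism: from (P → Q) and (Q → R), infer (P → R).
Chain the two implications through the shared middle term '|S| >= 8'.

|S| >= 11 → |S| >= 3


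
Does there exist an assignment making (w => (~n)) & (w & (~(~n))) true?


Check all 4 assignments over {n, w}:
n | w | φ
---------
False | False | False
True | False | False
False | True | False
True | True | False
No assignment makes the formula true.

Unsatisfiable.


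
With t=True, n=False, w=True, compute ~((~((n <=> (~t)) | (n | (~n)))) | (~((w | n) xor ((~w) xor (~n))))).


Substitute t=True, n=False, w=True:
… (earlier sub-steps elided)
(n <=> (~t)) | (n | (~n)) = True | True = True
~((n <=> (~t)) | (n | (~n))) = False
w | n = True | False = True
~w = False
~n = True
(~w) xor (~n) = False xor True = True
(w | n) xor ((~w) xor (~n)) = True xor True = False
~((w | n) xor ((~w) xor (~n))) = True
(~((n <=> (~t)) | (n | (~n)))) | (~((w | n) xor ((~w) xor (~n)))) = False | True = True
~((~((n <=> (~t)) | (n | (~n)))) | (~((w | n) xor ((~w) xor (~n))))) = False

False


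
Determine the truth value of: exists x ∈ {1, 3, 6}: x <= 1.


Evaluate the predicate on each element: 1:True, 3:False, 6:False.
Witness x = 1 satisfies the predicate.

True


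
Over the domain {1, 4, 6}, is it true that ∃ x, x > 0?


Evaluate the predicate on each element: 1:T, 4:T, 6:T.
Witness x = 1 satisfies the predicate.

T


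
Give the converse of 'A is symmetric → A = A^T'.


The converse of (P → Q) is (Q → P). It is not in general equivalent to the original.
Here P = 'A is symmetric' and Q = 'A = A^T'.

If A = A^T, then A is symmetric.


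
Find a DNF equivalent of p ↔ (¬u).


Step 1: p ↔ (¬u) is true exactly when both agree: (p ∧ (¬u)) ∨ (¬p ∧ ¬(¬u)).
Step 2: Eliminate any double negations (¬¬X = X).

(p ∧ (¬u)) ∨ ((¬p) ∧ u)


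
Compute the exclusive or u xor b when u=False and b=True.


Exclusive or is true when exactly one operand is true.
Substitute: u=False, b=True.
False xor True evaluates to True.

True


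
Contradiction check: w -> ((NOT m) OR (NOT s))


Truth table over {m, s, w}:
m | s | w | φ
-------------
F | F | F | T
T | F | F | T
F | T | F | T
T | T | F | T
F | F | T | T
T | F | T | T
F | T | T | T
T | T | T | F
Satisfying assignment at row 1: m=F, s=F, w=F gives T.

No, it is not a contradiction.


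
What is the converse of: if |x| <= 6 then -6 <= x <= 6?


The converse of (P → Q) is (Q → P). It is not in general equivalent to the original.
Here P = '|x| <= 6' and Q = '-6 <= x <= 6'.

If -6 <= x <= 6, then |x| <= 6.


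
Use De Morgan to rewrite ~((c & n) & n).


De Morgan: the negation of a conjunction is the disjunction of the negations.
Distribute ~ across &, flipping it to |, and negate each literal.

((~c) | (~n)) | (~n)


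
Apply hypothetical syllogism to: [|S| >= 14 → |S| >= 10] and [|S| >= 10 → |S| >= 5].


Hypothetical syllogism: from (P → Q) and (Q → R), infer (P → R).
Chain the two implications through the shared middle term '|S| >= 10'.

|S| >= 14 → |S| >= 5


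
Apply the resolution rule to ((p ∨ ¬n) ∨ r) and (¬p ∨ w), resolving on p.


The clauses contain complementary literals p and ¬p.
Resolution eliminates this pair and disjoins the remaining literals (merging duplicates).

((r ∨ ¬n) ∨ w)


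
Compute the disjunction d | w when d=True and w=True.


Disjunction is false only when both operands are false.
Substitute: d=True, w=True.
True | True evaluates to True.

True


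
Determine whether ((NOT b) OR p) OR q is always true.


Build the truth table over {b, p, q}:
b | p | q | φ
-------------
F | F | F | T
T | F | F | F
F | T | F | T
T | T | F | T
F | F | T | T
T | F | T | T
F | T | T | T
T | T | T | T
Counterexample at row 2: with b=T, p=F, q=F, the formula is F.

No, it is not a tautology.


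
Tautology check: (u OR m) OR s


Build the truth table over {m, s, u}:
m | s | u | φ
-------------
F | F | F | F
T | F | F | T
F | T | F | T
T | T | F | T
F | F | T | T
T | F | T | T
F | T | T | T
T | T | T | T
Counterexample at row 1: with m=F, s=F, u=F, the formula is F.

No, it is not a tautology.


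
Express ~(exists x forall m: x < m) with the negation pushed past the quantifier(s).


Negation flips each quantifier (∀↔∃) and negates the inner predicate.
¬(exists x forall m: φ) = forall x exists m: ¬φ.

forall x exists m: ~(x < m)


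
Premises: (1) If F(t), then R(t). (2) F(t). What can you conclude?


Modus ponens: from (P → Q) and P, infer Q.
P = 'F(t)' is asserted, and P → Q holds, so Q follows.

R(t).


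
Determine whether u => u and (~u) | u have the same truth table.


Compare truth tables:
u | φ | ψ
---------
False | True | True
True | True | True
The columns φ and ψ agree on every row.

Yes, they are logically equivalent.


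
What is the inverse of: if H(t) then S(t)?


The inverse of (P → Q) is (¬P → ¬Q). It is equivalent to the converse, not to the original.
Here P = 'H(t)' and Q = 'S(t)'.

If not (H(t)), then not (S(t)).


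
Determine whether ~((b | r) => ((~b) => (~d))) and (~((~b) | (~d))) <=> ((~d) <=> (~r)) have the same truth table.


Compare truth tables:
b | d | r | φ | ψ
-----------------
False | False | False | False | False
True | False | False | False | False
False | True | False | False | True
True | True | False | False | False
False | False | True | False | True
True | False | True | False | True
False | True | True | True | False
True | True | True | False | True
They differ at row 3 (b=False, d=True, r=False): φ=False but ψ=True.

No, they are not logically equivalent.


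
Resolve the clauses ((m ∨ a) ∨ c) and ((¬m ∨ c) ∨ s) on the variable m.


The clauses contain complementary literals m and ¬m.
Resolution eliminates this pair and disjoins the remaining literals (merging duplicates).

((a ∨ c) ∨ s)


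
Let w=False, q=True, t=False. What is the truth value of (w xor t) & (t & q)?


Substitute w=False, q=True, t=False:
w xor t = False xor False = False
t & q = False & True = False
(w xor t) & (t & q) = False & False = False

False


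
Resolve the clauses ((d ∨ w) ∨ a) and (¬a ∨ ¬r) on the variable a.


The clauses contain complementary literals a and ¬a.
Resolution eliminates this pair and disjoins the remaining literals (merging duplicates).

((w ∨ d) ∨ ¬r)


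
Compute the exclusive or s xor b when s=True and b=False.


Exclusive or is true when exactly one operand is true.
Substitute: s=True, b=False.
True xor False evaluates to True.

True


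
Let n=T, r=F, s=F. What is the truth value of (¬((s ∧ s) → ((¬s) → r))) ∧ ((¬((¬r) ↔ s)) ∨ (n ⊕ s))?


Substitute n=T, r=F, s=F:
… (earlier sub-steps elided)
¬s = T
(¬s) → r = T → F = F
(s ∧ s) → ((¬s) → r) = F → F = T
¬((s ∧ s) → ((¬s) → r)) = F
¬r = T
(¬r) ↔ s = T ↔ F = F
¬((¬r) ↔ s) = T
n ⊕ s = T ⊕ F = T
(¬((¬r) ↔ s)) ∨ (n ⊕ s) = T ∨ T = T
(¬((s ∧ s) → ((¬s) → r))) ∧ ((¬((¬r) ↔ s)) ∨ (n ⊕ s)) = F ∧ T = F

F


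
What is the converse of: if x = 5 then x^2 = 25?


The converse of (P → Q) is (Q → P). It is not in general equivalent to the original.
Here P = 'x = 5' and Q = 'x^2 = 25'.

If x^2 = 25, then x = 5.


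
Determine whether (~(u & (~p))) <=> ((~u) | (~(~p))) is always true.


Build the truth table over {p, u}:
p | u | φ
---------
False | False | True
True | False | True
False | True | True
True | True | True
Every row evaluates to true.

Yes, it is a tautology.


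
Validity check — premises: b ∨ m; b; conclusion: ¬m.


This is affirming a disjunct (fallacy). There exist truth assignments where the premises are all true but the conclusion is false.

Invalid.


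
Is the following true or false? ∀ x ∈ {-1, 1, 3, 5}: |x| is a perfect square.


Evaluate the predicate on each element: -1:T, 1:T, 3:F, 5:F.
Counterexample x = 3 fails the predicate.

F


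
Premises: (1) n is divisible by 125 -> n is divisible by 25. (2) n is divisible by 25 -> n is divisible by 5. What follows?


Hypothetical syllogism: from (P → Q) and (Q → R), infer (P → R).
Chain the two implications through the shared middle term 'n is divisible by 25'.

n is divisible by 125 -> n is divisible by 5


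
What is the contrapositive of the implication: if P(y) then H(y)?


The contrapositive of (P → Q) is (¬Q → ¬P); it is logically equivalent to the original.
Here P = 'P(y)' and Q = 'H(y)'.

If not (H(y)), then not (P(y)).


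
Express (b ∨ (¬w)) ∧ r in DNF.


Step 1: Distribute ∧ over ∨: (b ∨ (¬w)) ∧ r = (b ∧ r) ∨ ((¬w) ∧ r).

(b ∧ r) ∨ ((¬w) ∧ r)


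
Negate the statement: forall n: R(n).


¬(forall x: φ) = exists x: ¬φ, and ¬(exists x: φ) = forall x: ¬φ.
Apply to the universal statement.

exists n: ~(R(n))


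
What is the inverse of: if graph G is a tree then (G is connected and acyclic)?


The inverse of (P → Q) is (¬P → ¬Q). It is equivalent to the converse, not to the original.
Here P = 'graph G is a tree' and Q = '(G is connected and acyclic)'.

If not (graph G is a tree), then not ((G is connected and acyclic)).


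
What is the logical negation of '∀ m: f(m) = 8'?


¬(∀ x: φ) = ∃ x: ¬φ, and ¬(∃ x: φ) = ∀ x: ¬φ.
Apply to the universal statement.

∃ m: ¬(f(m) = 8)


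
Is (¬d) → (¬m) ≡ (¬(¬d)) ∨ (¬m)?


Compare truth tables:
d | m | φ | ψ
-------------
F | F | T | T
T | F | T | T
F | T | F | F
T | T | T | T
The columns φ and ψ agree on every row.

Yes, they are logically equivalent.


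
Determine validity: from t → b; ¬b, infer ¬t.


This matches the form of modus tollens: the conclusion follows in every model of the premises.

Valid.


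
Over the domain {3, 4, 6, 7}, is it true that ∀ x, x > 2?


Evaluate the predicate on each element: 3:T, 4:T, 6:T, 7:T.
Every element satisfies the predicate.

T


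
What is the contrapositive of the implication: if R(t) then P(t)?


The contrapositive of (P → Q) is (¬Q → ¬P); it is logically equivalent to the original.
Here P = 'R(t)' and Q = 'P(t)'.

If not (P(t)), then not (R(t)).


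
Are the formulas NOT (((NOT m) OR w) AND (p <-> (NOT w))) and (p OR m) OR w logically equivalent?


Compare truth tables:
m | p | w | φ | ψ
-----------------
F | F | F | T | F
T | F | F | T | T
F | T | F | F | T
T | T | F | T | T
F | F | T | F | T
T | F | T | F | T
F | T | T | T | T
T | T | T | T | T
They differ at row 1 (m=F, p=F, w=F): φ=T but ψ=F.

No, they are not logically equivalent.


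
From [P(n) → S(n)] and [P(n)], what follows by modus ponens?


Modus ponens: from (P → Q) and P, infer Q.
P = 'P(n)' is asserted, and P → Q holds, so Q follows.

S(n).


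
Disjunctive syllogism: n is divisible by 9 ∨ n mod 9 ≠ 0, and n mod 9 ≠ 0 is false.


Disjunctive syllogism: from (P ∨ Q) and ¬P, infer Q.
One disjunct, 'n mod 9 ≠ 0', is ruled out; the other must hold.

n is divisible by 9


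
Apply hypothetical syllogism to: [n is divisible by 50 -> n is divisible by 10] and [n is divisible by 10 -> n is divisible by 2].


Hypothetical syllogism: from (P → Q) and (Q → R), infer (P → R).
Chain the two implications through the shared middle term 'n is divisible by 10'.

n is divisible by 50 -> n is divisible by 2


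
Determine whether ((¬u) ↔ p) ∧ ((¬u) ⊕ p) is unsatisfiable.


Truth table over {p, u}:
p | u | φ
---------
F | F | F
T | F | F
F | T | F
T | T | F
Every row is false.

Yes, it is a contradiction.


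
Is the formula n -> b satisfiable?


Search for a satisfying assignment over {b, n}.
Try b=F, n=F: the formula evaluates to T.
A satisfying assignment exists.

Satisfiable.


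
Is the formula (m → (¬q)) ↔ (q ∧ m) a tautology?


Build the truth table over {m, q}:
m | q | φ
---------
F | F | F
T | F | F
F | T | F
T | T | F
Counterexample at row 1: with m=F, q=F, the formula is F.

No, it is not a tautology.


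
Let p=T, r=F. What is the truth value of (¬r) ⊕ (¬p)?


Substitute p=T, r=F:
¬r = T
¬p = F
(¬r) ⊕ (¬p) = T ⊕ F = T

T


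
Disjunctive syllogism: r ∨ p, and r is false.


Disjunctive syllogism: from (P ∨ Q) and ¬P, infer Q.
One disjunct, 'r', is ruled out; the other must hold.

p


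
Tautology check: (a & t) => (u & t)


Build the truth table over {a, t, u}:
a | t | u | φ
-------------
False | False | False | True
True | False | False | True
False | True | False | True
True | True | False | False
False | False | True | True
True | False | True | True
False | True | True | True
True | True | True | True
Counterexample at row 4: with a=True, t=True, u=False, the formula is False.

No, it is not a tautology.


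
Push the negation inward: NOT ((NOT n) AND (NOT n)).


De Morgan: the negation of a conjunction is the disjunction of the negations.
Distribute NOT across AND, flipping it to OR, and negate each literal.

n OR n


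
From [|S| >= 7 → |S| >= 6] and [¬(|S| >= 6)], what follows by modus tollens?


Modus tollens: from (P → Q) and ¬Q, infer ¬P.
Q = '|S| >= 6' is denied; since P → Q, P must also fail.

Not (|S| >= 7).


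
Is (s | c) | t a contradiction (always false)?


Truth table over {c, s, t}:
c | s | t | φ
-------------
False | False | False | False
True | False | False | True
False | True | False | True
True | True | False | True
False | False | True | True
True | False | True | True
False | True | True | True
True | True | True | True
Satisfying assignment at row 2: c=True, s=False, t=False gives True.

No, it is not a contradiction.


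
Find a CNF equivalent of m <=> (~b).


Step 1: Rewrite m ↔ (¬b) as (m → (¬b)) ∧ ((¬b) → m).
Step 2: Rewrite each implication as a disjunction.
Step 3: Eliminate any double negations (¬¬X = X).

((~m) | (~b)) & (b | m)


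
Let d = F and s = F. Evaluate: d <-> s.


Biconditional is true when both operands have the same truth value.
Substitute: d=F, s=F.
F <-> F evaluates to T.

T


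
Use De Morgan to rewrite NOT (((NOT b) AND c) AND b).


De Morgan: the negation of a conjunction is the disjunction of the negations.
Distribute NOT across AND, flipping it to OR, and negate each literal.

(b OR (NOT c)) OR (NOT b)
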